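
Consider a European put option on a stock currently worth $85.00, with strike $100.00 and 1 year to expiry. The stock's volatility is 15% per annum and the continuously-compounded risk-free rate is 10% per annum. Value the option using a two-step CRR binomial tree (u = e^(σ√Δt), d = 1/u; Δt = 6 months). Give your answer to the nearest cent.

CRR parameters: u = e^(σ√Δt) = e^(0.15·√0.5) = 1.1119, d = 1/u = 0.8994
Per-period rate: rΔt = 0.1·0.5 = 0.05, so R = e^0.05 = 1.0513
Risk-neutral probability p = (e^0.05 − 0.8994)/(1.1119 − 0.8994) = 0.1519/0.2125 = 0.7148
Terminal stock prices: S_uu = 105.1, S_ud = 85, S_dd = 68.75
Terminal payoffs (K − S): max(-5.086, 0) = 0, max(15, 0) = 15, max(31.25, 0) = 31.25
Node u (S = 94.51): V_u = e^(−0.05)·[0.7148·0.0000 + 0.2852·15.0000] = 4.0701
Node d (S = 76.45): V_d = e^(−0.05)·[0.7148·15.0000 + 0.2852·31.2471] = 18.6769
Node 0 (S = 85): V_0 = e^(−0.05)·[0.7148·4.0701 + 0.2852·18.6769] = 7.8350

$7.83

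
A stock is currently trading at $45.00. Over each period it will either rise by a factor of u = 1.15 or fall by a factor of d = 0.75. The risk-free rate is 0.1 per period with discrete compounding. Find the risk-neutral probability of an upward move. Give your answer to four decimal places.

Risk-neutral probability p = (1 + 0.1 − 0.75)/(1.15 − 0.75) = 0.3500/0.4000 = 0.8750

p = 0.8750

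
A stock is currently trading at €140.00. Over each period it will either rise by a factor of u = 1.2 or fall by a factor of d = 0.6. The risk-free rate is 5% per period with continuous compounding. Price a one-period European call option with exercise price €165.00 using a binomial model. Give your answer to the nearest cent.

Risk-neutral probability p = (e^0.05 − 0.6)/(1.2 − 0.6) = 0.4513/0.6000 = 0.7521
Terminal stock prices: S_u = 168, S_d = 84
Terminal payoffs (S − K): max(3, 0) = 3, max(-81, 0) = 0
Node 0 (S = 140): V_0 = e^(−0.05)·[0.7521·3.0000 + 0.2479·0.0000] = 2.1463

€2.15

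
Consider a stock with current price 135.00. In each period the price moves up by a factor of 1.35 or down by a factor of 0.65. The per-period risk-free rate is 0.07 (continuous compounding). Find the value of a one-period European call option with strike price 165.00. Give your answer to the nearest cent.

Risk-neutral probability p = (e^0.07 − 0.65)/(1.35 − 0.65) = 0.4225/0.7000 = 0.6036
Terminal stock prices: S_u = 182.2, S_d = 87.75
Terminal payoffs (S − K): max(17.25, 0) = 17.25, max(-77.25, 0) = 0
Node 0 (S = 135): V_0 = e^(−0.07)·[0.6036·17.2500 + 0.3964·0.0000] = 9.7079

9.71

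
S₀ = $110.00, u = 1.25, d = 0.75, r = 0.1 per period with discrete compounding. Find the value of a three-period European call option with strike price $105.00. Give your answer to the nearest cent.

$36.23

Risk-neutral probability p = (1 + 0.1 − 0.75)/(1.25 − 0.75) = 0.3500/0.5000 = 0.7000
Terminal stock prices: S_uuu = 214.8, S_uud = 128.9, S_udd = 77.34, S_ddd = 46.41
Terminal payoffs (S − K): max(109.8, 0) = 109.8, max(23.91, 0) = 23.91, max(-27.66, 0) = 0, max(-58.59, 0) = 0
Node uu (S = 171.9): V_uu = 1/1.1·[0.7000·109.8438 + 0.3000·23.9062] = 76.4205
Node ud (S = 103.1): V_ud = 1/1.1·[0.7000·23.9062 + 0.3000·0.0000] = 15.2131
Node dd (S = 61.88): V_dd = 1/1.1·[0.7000·0.0000 + 0.3000·0.0000] = 0.0000
Node u (S = 137.5): V_u = 1/1.1·[0.7000·76.4205 + 0.3000·15.2131] = 52.7802
Node d (S = 82.5): V_d = 1/1.1·[0.7000·15.2131 + 0.3000·0.0000] = 9.6810
Node 0 (S = 110): V_0 = 1/1.1·[0.7000·52.7802 + 0.3000·9.6810] = 36.2277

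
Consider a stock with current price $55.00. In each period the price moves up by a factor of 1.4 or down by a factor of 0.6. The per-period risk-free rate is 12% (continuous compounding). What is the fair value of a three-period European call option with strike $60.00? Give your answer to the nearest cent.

$19.64

Risk-neutral probability p = (e^0.12 − 0.6)/(1.4 − 0.6) = 0.5275/0.8000 = 0.6594
Terminal stock prices: S_uuu = 150.9, S_uud = 64.68, S_udd = 27.72, S_ddd = 11.88
Terminal payoffs (S − K): max(90.92, 0) = 90.92, max(4.68, 0) = 4.68, max(-32.28, 0) = 0, max(-48.12, 0) = 0
Node uu (S = 107.8): V_uu = e^(−0.12)·[0.6594·90.9200 + 0.3406·4.6800] = 54.5848
Node ud (S = 46.2): V_ud = e^(−0.12)·[0.6594·4.6800 + 0.3406·0.0000] = 2.7369
Node dd (S = 19.8): V_dd = e^(−0.12)·[0.6594·0.0000 + 0.3406·0.0000] = 0.0000
Node u (S = 77): V_u = e^(−0.12)·[0.6594·54.5848 + 0.3406·2.7369] = 32.7486
Node d (S = 33): V_d = e^(−0.12)·[0.6594·2.7369 + 0.3406·0.0000] = 1.6006
Node 0 (S = 55): V_0 = e^(−0.12)·[0.6594·32.7486 + 0.3406·1.6006] = 19.6352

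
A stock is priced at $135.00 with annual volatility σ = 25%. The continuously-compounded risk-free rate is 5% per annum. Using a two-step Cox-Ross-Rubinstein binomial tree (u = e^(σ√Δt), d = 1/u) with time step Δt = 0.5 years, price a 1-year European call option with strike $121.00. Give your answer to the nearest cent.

$25.47

CRR parameters: u = e^(σ√Δt) = e^(0.25·√0.5) = 1.1934, d = 1/u = 0.8380
Per-period rate: rΔt = 0.05·0.5 = 0.025, so R = e^0.025 = 1.0253
Risk-neutral probability p = (e^0.025 − 0.8380)/(1.1934 − 0.8380) = 0.1873/0.3554 = 0.5272
Terminal stock prices: S_uu = 192.3, S_ud = 135, S_dd = 94.8
Terminal payoffs (S − K): max(71.26, 0) = 71.26, max(14, 0) = 14, max(-26.2, 0) = 0
Node u (S = 161.1): V_u = e^(−0.025)·[0.5272·71.2561 + 0.4728·14.0000] = 43.0917
Node d (S = 113.1): V_d = e^(−0.025)·[0.5272·14.0000 + 0.4728·0.0000] = 7.1979
Node 0 (S = 135): V_0 = e^(−0.025)·[0.5272·43.0917 + 0.4728·7.1979] = 25.4745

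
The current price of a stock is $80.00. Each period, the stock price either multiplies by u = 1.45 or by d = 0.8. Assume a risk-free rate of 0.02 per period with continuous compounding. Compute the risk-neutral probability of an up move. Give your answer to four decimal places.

Risk-neutral probability p = (e^0.02 − 0.8)/(1.45 − 0.8) = 0.2202/0.6500 = 0.3388

p = 0.3388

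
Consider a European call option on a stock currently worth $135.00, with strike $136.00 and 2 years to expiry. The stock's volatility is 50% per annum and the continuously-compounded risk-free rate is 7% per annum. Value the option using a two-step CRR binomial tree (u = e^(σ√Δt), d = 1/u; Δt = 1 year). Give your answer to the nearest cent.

CRR parameters: u = e^(σ√Δt) = e^(0.5·√1) = 1.6487, d = 1/u = 0.6065
Per-period rate: rΔt = 0.07·1 = 0.07, so R = e^0.07 = 1.0725
Risk-neutral probability p = (e^0.07 − 0.6065)/(1.6487 − 0.6065) = 0.4660/1.0422 = 0.4471
Terminal stock prices: S_uu = 367, S_ud = 135, S_dd = 49.66
Terminal payoffs (S − K): max(231, 0) = 231, max(-1, 0) = 0, max(-86.34, 0) = 0
Node u (S = 222.6): V_u = e^(−0.07)·[0.4471·230.9680 + 0.5529·0.0000] = 96.2873
Node d (S = 81.88): V_d = e^(−0.07)·[0.4471·0.0000 + 0.5529·0.0000] = 0.0000
Node 0 (S = 135): V_0 = e^(−0.07)·[0.4471·96.2873 + 0.5529·0.0000] = 40.1408

$40.14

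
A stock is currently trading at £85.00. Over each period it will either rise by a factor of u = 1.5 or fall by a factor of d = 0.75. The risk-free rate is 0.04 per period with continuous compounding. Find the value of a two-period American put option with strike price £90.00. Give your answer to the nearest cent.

£15.44

Risk-neutral probability p = (e^0.04 − 0.75)/(1.5 − 0.75) = 0.2908/0.7500 = 0.3877
Terminal stock prices: S_uu = 191.2, S_ud = 95.62, S_dd = 47.81
Terminal payoffs (K − S): max(-101.2, 0) = 0, max(-5.625, 0) = 0, max(42.19, 0) = 42.19
Node u (S = 127.5): continuation = e^(−0.04)·[0.3877·0.0000 + 0.6123·0.0000] = 0.0000; exercise value = 0.0000 ≤ continuation, so V_u = 0.0000
Node d (S = 63.75): continuation = e^(−0.04)·[0.3877·0.0000 + 0.6123·42.1875] = 24.8166; exercise value = 26.2500 > continuation, so V_d = 26.2500 (exercise)
Node 0 (S = 85): continuation = e^(−0.04)·[0.3877·0.0000 + 0.6123·26.2500] = 15.4414; exercise value = 5.0000 ≤ continuation, so V_0 = 15.4414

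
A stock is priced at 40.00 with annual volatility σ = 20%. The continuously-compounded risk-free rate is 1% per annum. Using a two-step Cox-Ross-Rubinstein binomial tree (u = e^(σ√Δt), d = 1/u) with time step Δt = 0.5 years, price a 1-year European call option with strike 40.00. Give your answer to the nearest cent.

CRR parameters: u = e^(σ√Δt) = e^(0.2·√0.5) = 1.1519, d = 1/u = 0.8681
Per-period rate: rΔt = 0.01·0.5 = 0.005, so R = e^0.005 = 1.0050
Risk-neutral probability p = (e^0.005 − 0.8681)/(1.1519 − 0.8681) = 0.1369/0.2838 = 0.4824
Terminal stock prices: S_uu = 53.08, S_ud = 40, S_dd = 30.15
Terminal payoffs (S − K): max(13.08, 0) = 13.08, max(0, 0) = 0, max(-9.854, 0) = 0
Node u (S = 46.08): V_u = e^(−0.005)·[0.4824·13.0759 + 0.5176·0.0000] = 6.2759
Node d (S = 34.72): V_d = e^(−0.005)·[0.4824·0.0000 + 0.5176·0.0000] = 0.0000
Node 0 (S = 40): V_0 = e^(−0.005)·[0.4824·6.2759 + 0.5176·0.0000] = 3.0122

3.01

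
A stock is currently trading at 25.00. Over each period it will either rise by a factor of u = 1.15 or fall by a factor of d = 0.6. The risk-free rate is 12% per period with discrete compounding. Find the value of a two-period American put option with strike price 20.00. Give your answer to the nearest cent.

0.36

Risk-neutral probability p = (1 + 0.12 − 0.6)/(1.15 − 0.6) = 0.5200/0.5500 = 0.9455
Terminal stock prices: S_uu = 33.06, S_ud = 17.25, S_dd = 9
Terminal payoffs (K − S): max(-13.06, 0) = 0, max(2.75, 0) = 2.75, max(11, 0) = 11
Node u (S = 28.75): continuation = 1/1.12·[0.9455·0.0000 + 0.0545·2.7500] = 0.1339; exercise value = 0.0000 ≤ continuation, so V_u = 0.1339
Node d (S = 15): continuation = 1/1.12·[0.9455·2.7500 + 0.0545·11.0000] = 2.8571; exercise value = 5.0000 > continuation, so V_d = 5.0000 (exercise)
Node 0 (S = 25): continuation = 1/1.12·[0.9455·0.1339 + 0.0545·5.0000] = 0.3566; exercise value = 0.0000 ≤ continuation, so V_0 = 0.3566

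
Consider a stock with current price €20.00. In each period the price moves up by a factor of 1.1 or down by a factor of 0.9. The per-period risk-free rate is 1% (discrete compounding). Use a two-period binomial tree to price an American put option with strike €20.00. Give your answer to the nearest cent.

€0.94

Risk-neutral probability p = (1 + 0.01 − 0.9)/(1.1 − 0.9) = 0.1100/0.2000 = 0.5500
Terminal stock prices: S_uu = 24.2, S_ud = 19.8, S_dd = 16.2
Terminal payoffs (K − S): max(-4.2, 0) = 0, max(0.2, 0) = 0.2, max(3.8, 0) = 3.8
Node u (S = 22): continuation = 1/1.01·[0.5500·0.0000 + 0.4500·0.2000] = 0.0891; exercise value = 0.0000 ≤ continuation, so V_u = 0.0891
Node d (S = 18): continuation = 1/1.01·[0.5500·0.2000 + 0.4500·3.8000] = 1.8020; exercise value = 2.0000 > continuation, so V_d = 2.0000 (exercise)
Node 0 (S = 20): continuation = 1/1.01·[0.5500·0.0891 + 0.4500·2.0000] = 0.9396; exercise value = 0.0000 ≤ continuation, so V_0 = 0.9396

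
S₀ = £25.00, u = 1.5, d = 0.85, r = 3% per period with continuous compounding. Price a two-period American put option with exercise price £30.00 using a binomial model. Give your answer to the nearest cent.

£6.13

Risk-neutral probability p = (e^0.03 − 0.85)/(1.5 − 0.85) = 0.1805/0.6500 = 0.2776
Terminal stock prices: S_uu = 56.25, S_ud = 31.88, S_dd = 18.06
Terminal payoffs (K − S): max(-26.25, 0) = 0, max(-1.875, 0) = 0, max(11.94, 0) = 11.94
Node u (S = 37.5): continuation = e^(−0.03)·[0.2776·0.0000 + 0.7224·0.0000] = 0.0000; exercise value = 0.0000 ≤ continuation, so V_u = 0.0000
Node d (S = 21.25): continuation = e^(−0.03)·[0.2776·0.0000 + 0.7224·11.9375] = 8.3685; exercise value = 8.7500 > continuation, so V_d = 8.7500 (exercise)
Node 0 (S = 25): continuation = e^(−0.03)·[0.2776·0.0000 + 0.7224·8.7500] = 6.1340; exercise value = 5.0000 ≤ continuation, so V_0 = 6.1340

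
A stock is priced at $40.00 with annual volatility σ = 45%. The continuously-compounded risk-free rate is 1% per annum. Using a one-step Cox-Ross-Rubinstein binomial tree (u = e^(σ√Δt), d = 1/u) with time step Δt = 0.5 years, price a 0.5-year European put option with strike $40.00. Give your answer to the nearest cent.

CRR parameters: u = e^(σ√Δt) = e^(0.45·√0.5) = 1.3746, d = 1/u = 0.7275
Per-period rate: rΔt = 0.01·0.5 = 0.005, so R = e^0.005 = 1.0050
Risk-neutral probability p = (e^0.005 − 0.7275)/(1.3746 − 0.7275) = 0.2776/0.6472 = 0.4289
Terminal stock prices: S_u = 54.99, S_d = 29.1
Terminal payoffs (K − S): max(-14.99, 0) = 0, max(10.9, 0) = 10.9
Node 0 (S = 40): V_0 = e^(−0.005)·[0.4289·0.0000 + 0.5711·10.9017] = 6.1953

$6.20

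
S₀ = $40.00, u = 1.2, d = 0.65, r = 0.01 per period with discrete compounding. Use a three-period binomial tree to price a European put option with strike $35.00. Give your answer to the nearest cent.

$4.31

Risk-neutral probability p = (1 + 0.01 − 0.65)/(1.2 − 0.65) = 0.3600/0.5500 = 0.6545
Terminal stock prices: S_uuu = 69.12, S_uud = 37.44, S_udd = 20.28, S_ddd = 10.98
Terminal payoffs (K − S): max(-34.12, 0) = 0, max(-2.44, 0) = 0, max(14.72, 0) = 14.72, max(24.02, 0) = 24.02
Node uu (S = 57.6): V_uu = 1/1.01·[0.6545·0.0000 + 0.3455·0.0000] = 0.0000
Node ud (S = 31.2): V_ud = 1/1.01·[0.6545·0.0000 + 0.3455·14.7200] = 5.0347
Node dd (S = 16.9): V_dd = 1/1.01·[0.6545·14.7200 + 0.3455·24.0150] = 17.7535
Node u (S = 48): V_u = 1/1.01·[0.6545·0.0000 + 0.3455·5.0347] = 1.7221
Node d (S = 26): V_d = 1/1.01·[0.6545·5.0347 + 0.3455·17.7535] = 9.3351
Node 0 (S = 40): V_0 = 1/1.01·[0.6545·1.7221 + 0.3455·9.3351] = 4.3089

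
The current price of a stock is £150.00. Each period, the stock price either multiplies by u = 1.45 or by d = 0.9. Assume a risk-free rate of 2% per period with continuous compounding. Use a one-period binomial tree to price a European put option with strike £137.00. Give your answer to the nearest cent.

£1.53

Risk-neutral probability p = (e^0.02 − 0.9)/(1.45 − 0.9) = 0.1202/0.5500 = 0.2185
Terminal stock prices: S_u = 217.5, S_d = 135
Terminal payoffs (K − S): max(-80.5, 0) = 0, max(2, 0) = 2
Node 0 (S = 150): V_0 = e^(−0.02)·[0.2185·0.0000 + 0.7815·2.0000] = 1.5320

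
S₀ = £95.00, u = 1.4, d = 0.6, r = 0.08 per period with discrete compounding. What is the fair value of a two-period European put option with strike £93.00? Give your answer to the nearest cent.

£13.50

Risk-neutral probability p = (1 + 0.08 − 0.6)/(1.4 − 0.6) = 0.4800/0.8000 = 0.6000
Terminal stock prices: S_uu = 186.2, S_ud = 79.8, S_dd = 34.2
Terminal payoffs (K − S): max(-93.2, 0) = 0, max(13.2, 0) = 13.2, max(58.8, 0) = 58.8
Node u (S = 133): V_u = 1/1.08·[0.6000·0.0000 + 0.4000·13.2000] = 4.8889
Node d (S = 57): V_d = 1/1.08·[0.6000·13.2000 + 0.4000·58.8000] = 29.1111
Node 0 (S = 95): V_0 = 1/1.08·[0.6000·4.8889 + 0.4000·29.1111] = 13.4979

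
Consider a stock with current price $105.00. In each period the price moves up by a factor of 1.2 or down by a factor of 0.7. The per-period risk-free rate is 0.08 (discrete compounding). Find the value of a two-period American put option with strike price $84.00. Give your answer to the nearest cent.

Risk-neutral probability p = (1 + 0.08 − 0.7)/(1.2 − 0.7) = 0.3800/0.5000 = 0.7600
Terminal stock prices: S_uu = 151.2, S_ud = 88.2, S_dd = 51.45
Terminal payoffs (K − S): max(-67.2, 0) = 0, max(-4.2, 0) = 0, max(32.55, 0) = 32.55
Node u (S = 126): continuation = 1/1.08·[0.7600·0.0000 + 0.2400·0.0000] = 0.0000; exercise value = 0.0000 ≤ continuation, so V_u = 0.0000
Node d (S = 73.5): continuation = 1/1.08·[0.7600·0.0000 + 0.2400·32.5500] = 7.2333; exercise value = 10.5000 > continuation, so V_d = 10.5000 (exercise)
Node 0 (S = 105): continuation = 1/1.08·[0.7600·0.0000 + 0.2400·10.5000] = 2.3333; exercise value = 0.0000 ≤ continuation, so V_0 = 2.3333

$2.33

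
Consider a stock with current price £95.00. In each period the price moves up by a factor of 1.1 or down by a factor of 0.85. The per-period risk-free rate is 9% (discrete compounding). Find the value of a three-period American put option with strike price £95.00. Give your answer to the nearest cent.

£0.72

Risk-neutral probability p = (1 + 0.09 − 0.85)/(1.1 − 0.85) = 0.2400/0.2500 = 0.9600
Terminal stock prices: S_uuu = 126.4, S_uud = 97.71, S_udd = 75.5, S_ddd = 58.34
Terminal payoffs (K − S): max(-31.45, 0) = 0, max(-2.708, 0) = 0, max(19.5, 0) = 19.5, max(36.66, 0) = 36.66
Node uu (S = 115): continuation = 1/1.09·[0.9600·0.0000 + 0.0400·0.0000] = 0.0000; exercise value = 0.0000 ≤ continuation, so V_uu = 0.0000
Node ud (S = 88.83): continuation = 1/1.09·[0.9600·0.0000 + 0.0400·19.4988] = 0.7156; exercise value = 6.1750 > continuation, so V_ud = 6.1750 (exercise)
Node dd (S = 68.64): continuation = 1/1.09·[0.9600·19.4988 + 0.0400·36.6581] = 18.5185; exercise value = 26.3625 > continuation, so V_dd = 26.3625 (exercise)
Node u (S = 104.5): continuation = 1/1.09·[0.9600·0.0000 + 0.0400·6.1750] = 0.2266; exercise value = 0.0000 ≤ continuation, so V_u = 0.2266
Node d (S = 80.75): continuation = 1/1.09·[0.9600·6.1750 + 0.0400·26.3625] = 6.4060; exercise value = 14.2500 > continuation, so V_d = 14.2500 (exercise)
Node 0 (S = 95): continuation = 1/1.09·[0.9600·0.2266 + 0.0400·14.2500] = 0.7225; exercise value = 0.0000 ≤ continuation, so V_0 = 0.7225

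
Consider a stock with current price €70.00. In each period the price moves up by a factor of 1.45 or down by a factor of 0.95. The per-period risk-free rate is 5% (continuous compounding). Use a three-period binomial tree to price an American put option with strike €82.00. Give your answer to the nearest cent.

Risk-neutral probability p = (e^0.05 − 0.95)/(1.45 − 0.95) = 0.1013/0.5000 = 0.2025
Terminal stock prices: S_uuu = 213.4, S_uud = 139.8, S_udd = 91.6, S_ddd = 60.02
Terminal payoffs (K − S): max(-131.4, 0) = 0, max(-57.82, 0) = 0, max(-9.604, 0) = 0, max(21.98, 0) = 21.98
Node uu (S = 147.2): continuation = e^(−0.05)·[0.2025·0.0000 + 0.7975·0.0000] = 0.0000; exercise value = 0.0000 ≤ continuation, so V_uu = 0.0000
Node ud (S = 96.42): continuation = e^(−0.05)·[0.2025·0.0000 + 0.7975·0.0000] = 0.0000; exercise value = 0.0000 ≤ continuation, so V_ud = 0.0000
Node dd (S = 63.17): continuation = e^(−0.05)·[0.2025·0.0000 + 0.7975·21.9838] = 16.6761; exercise value = 18.8250 > continuation, so V_dd = 18.8250 (exercise)
Node u (S = 101.5): continuation = e^(−0.05)·[0.2025·0.0000 + 0.7975·0.0000] = 0.0000; exercise value = 0.0000 ≤ continuation, so V_u = 0.0000
Node d (S = 66.5): continuation = e^(−0.05)·[0.2025·0.0000 + 0.7975·18.8250] = 14.2800; exercise value = 15.5000 > continuation, so V_d = 15.5000 (exercise)
Node 0 (S = 70): continuation = e^(−0.05)·[0.2025·0.0000 + 0.7975·15.5000] = 11.7578; exercise value = 12.0000 > continuation, so V_0 = 12.0000 (exercise)

€12.00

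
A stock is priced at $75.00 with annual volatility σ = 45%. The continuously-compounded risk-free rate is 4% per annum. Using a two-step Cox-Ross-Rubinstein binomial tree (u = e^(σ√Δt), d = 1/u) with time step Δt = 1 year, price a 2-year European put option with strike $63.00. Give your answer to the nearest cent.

$9.64

CRR parameters: u = e^(σ√Δt) = e^(0.45·√1) = 1.5683, d = 1/u = 0.6376
Per-period rate: rΔt = 0.04·1 = 0.04, so R = e^0.04 = 1.0408
Risk-neutral probability p = (e^0.04 − 0.6376)/(1.5683 − 0.6376) = 0.4032/0.9307 = 0.4332
Terminal stock prices: S_uu = 184.5, S_ud = 75, S_dd = 30.49
Terminal payoffs (K − S): max(-121.5, 0) = 0, max(-12, 0) = 0, max(32.51, 0) = 32.51
Node u (S = 117.6): V_u = e^(−0.04)·[0.4332·0.0000 + 0.5668·0.0000] = 0.0000
Node d (S = 47.82): V_d = e^(−0.04)·[0.4332·0.0000 + 0.5668·32.5073] = 17.7023
Node 0 (S = 75): V_0 = e^(−0.04)·[0.4332·0.0000 + 0.5668·17.7023] = 9.6401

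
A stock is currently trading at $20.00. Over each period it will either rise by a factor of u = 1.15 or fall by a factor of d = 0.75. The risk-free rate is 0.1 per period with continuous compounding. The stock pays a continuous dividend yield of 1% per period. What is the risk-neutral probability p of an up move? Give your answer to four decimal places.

p = 0.8604

Per-period risk-free factor R = e^0.1 = 1.1052; dividend-adjusted growth = e^(0.1−0.01) = 1.0942.
Risk-neutral probability p = (1.0942 − 0.75)/(1.15 − 0.75) = 0.3442/0.4000 = 0.8604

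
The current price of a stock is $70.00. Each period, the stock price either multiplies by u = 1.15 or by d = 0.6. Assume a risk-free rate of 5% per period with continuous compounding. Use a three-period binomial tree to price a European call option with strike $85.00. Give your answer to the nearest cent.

Risk-neutral probability p = (e^0.05 − 0.6)/(1.15 − 0.6) = 0.4513/0.5500 = 0.8205
Terminal stock prices: S_uuu = 106.5, S_uud = 55.54, S_udd = 28.98, S_ddd = 15.12
Terminal payoffs (S − K): max(21.46, 0) = 21.46, max(-29.46, 0) = 0, max(-56.02, 0) = 0, max(-69.88, 0) = 0
Node uu (S = 92.57): V_uu = e^(−0.05)·[0.8205·21.4612 + 0.1795·0.0000] = 16.7500
Node ud (S = 48.3): V_ud = e^(−0.05)·[0.8205·0.0000 + 0.1795·0.0000] = 0.0000
Node dd (S = 25.2): V_dd = e^(−0.05)·[0.8205·0.0000 + 0.1795·0.0000] = 0.0000
Node u (S = 80.5): V_u = e^(−0.05)·[0.8205·16.7500 + 0.1795·0.0000] = 13.0730
Node d (S = 42): V_d = e^(−0.05)·[0.8205·0.0000 + 0.1795·0.0000] = 0.0000
Node 0 (S = 70): V_0 = e^(−0.05)·[0.8205·13.0730 + 0.1795·0.0000] = 10.2032

$10.20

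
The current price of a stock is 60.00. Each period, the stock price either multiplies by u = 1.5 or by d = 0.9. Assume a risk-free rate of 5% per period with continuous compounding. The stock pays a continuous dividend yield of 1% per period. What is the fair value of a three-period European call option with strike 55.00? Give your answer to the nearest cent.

Per-period risk-free factor R = e^0.05 = 1.0513; dividend-adjusted growth = e^(0.05−0.01) = 1.0408.
Risk-neutral probability p = (1.0408 − 0.9)/(1.5 − 0.9) = 0.1408/0.6000 = 0.2347
Terminal stock prices: S_uuu = 202.5, S_uud = 121.5, S_udd = 72.9, S_ddd = 43.74
Terminal payoffs (S − K): max(147.5, 0) = 147.5, max(66.5, 0) = 66.5, max(17.9, 0) = 17.9, max(-11.26, 0) = 0
Node uu (S = 135): V_uu = e^(−0.05)·[0.2347·147.5000 + 0.7653·66.5000] = 81.3391
Node ud (S = 81): V_ud = e^(−0.05)·[0.2347·66.5000 + 0.7653·17.9000] = 27.8764
Node dd (S = 48.6): V_dd = e^(−0.05)·[0.2347·17.9000 + 0.7653·0.0000] = 3.9960
Node u (S = 90): V_u = e^(−0.05)·[0.2347·81.3391 + 0.7653·27.8764] = 38.4518
Node d (S = 54): V_d = e^(−0.05)·[0.2347·27.8764 + 0.7653·3.9960] = 9.1321
Node 0 (S = 60): V_0 = e^(−0.05)·[0.2347·38.4518 + 0.7653·9.1321] = 15.2321

15.23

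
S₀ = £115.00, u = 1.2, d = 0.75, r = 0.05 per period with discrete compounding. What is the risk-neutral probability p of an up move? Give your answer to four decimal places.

p = 0.6667

Risk-neutral probability p = (1 + 0.05 − 0.75)/(1.2 − 0.75) = 0.3000/0.4500 = 0.6667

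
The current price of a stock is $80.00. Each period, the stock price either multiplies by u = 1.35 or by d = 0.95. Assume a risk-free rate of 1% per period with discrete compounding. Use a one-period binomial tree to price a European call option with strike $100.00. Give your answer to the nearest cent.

Risk-neutral probability p = (1 + 0.01 − 0.95)/(1.35 − 0.95) = 0.0600/0.4000 = 0.1500
Terminal stock prices: S_u = 108, S_d = 76
Terminal payoffs (S − K): max(8, 0) = 8, max(-24, 0) = 0
Node 0 (S = 80): V_0 = 1/1.01·[0.1500·8.0000 + 0.8500·0.0000] = 1.1881

$1.19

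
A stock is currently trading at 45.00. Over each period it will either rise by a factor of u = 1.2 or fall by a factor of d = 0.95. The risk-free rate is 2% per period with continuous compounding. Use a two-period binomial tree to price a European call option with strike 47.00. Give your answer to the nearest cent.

Risk-neutral probability p = (e^0.02 − 0.95)/(1.2 − 0.95) = 0.0702/0.2500 = 0.2808
Terminal stock prices: S_uu = 64.8, S_ud = 51.3, S_dd = 40.61
Terminal payoffs (S − K): max(17.8, 0) = 17.8, max(4.3, 0) = 4.3, max(-6.388, 0) = 0
Node u (S = 54): V_u = e^(−0.02)·[0.2808·17.8000 + 0.7192·4.3000] = 7.9307
Node d (S = 42.75): V_d = e^(−0.02)·[0.2808·4.3000 + 0.7192·0.0000] = 1.1836
Node 0 (S = 45): V_0 = e^(−0.02)·[0.2808·7.9307 + 0.7192·1.1836] = 3.0172

3.02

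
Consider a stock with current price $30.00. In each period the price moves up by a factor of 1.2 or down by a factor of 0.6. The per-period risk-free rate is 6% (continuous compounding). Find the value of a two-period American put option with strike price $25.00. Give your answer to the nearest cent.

Risk-neutral probability p = (e^0.06 − 0.6)/(1.2 − 0.6) = 0.4618/0.6000 = 0.7697
Terminal stock prices: S_uu = 43.2, S_ud = 21.6, S_dd = 10.8
Terminal payoffs (K − S): max(-18.2, 0) = 0, max(3.4, 0) = 3.4, max(14.2, 0) = 14.2
Node u (S = 36): continuation = e^(−0.06)·[0.7697·0.0000 + 0.2303·3.4000] = 0.7373; exercise value = 0.0000 ≤ continuation, so V_u = 0.7373
Node d (S = 18): continuation = e^(−0.06)·[0.7697·3.4000 + 0.2303·14.2000] = 5.5441; exercise value = 7.0000 > continuation, so V_d = 7.0000 (exercise)
Node 0 (S = 30): continuation = e^(−0.06)·[0.7697·0.7373 + 0.2303·7.0000] = 2.0525; exercise value = 0.0000 ≤ continuation, so V_0 = 2.0525

$2.05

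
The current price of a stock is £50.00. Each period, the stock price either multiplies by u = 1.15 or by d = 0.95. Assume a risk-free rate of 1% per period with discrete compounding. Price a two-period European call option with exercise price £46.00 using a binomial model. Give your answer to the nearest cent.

Risk-neutral probability p = (1 + 0.01 − 0.95)/(1.15 − 0.95) = 0.0600/0.2000 = 0.3000
Terminal stock prices: S_uu = 66.12, S_ud = 54.62, S_dd = 45.12
Terminal payoffs (S − K): max(20.12, 0) = 20.12, max(8.625, 0) = 8.625, max(-0.875, 0) = 0
Node u (S = 57.5): V_u = 1/1.01·[0.3000·20.1250 + 0.7000·8.6250] = 11.9554
Node d (S = 47.5): V_d = 1/1.01·[0.3000·8.6250 + 0.7000·0.0000] = 2.5619
Node 0 (S = 50): V_0 = 1/1.01·[0.3000·11.9554 + 0.7000·2.5619] = 5.3267

£5.33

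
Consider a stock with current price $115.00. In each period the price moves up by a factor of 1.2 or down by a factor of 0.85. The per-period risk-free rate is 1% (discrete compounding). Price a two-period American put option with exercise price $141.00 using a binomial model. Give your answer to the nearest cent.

$29.01

Risk-neutral probability p = (1 + 0.01 − 0.85)/(1.2 − 0.85) = 0.1600/0.3500 = 0.4571
Terminal stock prices: S_uu = 165.6, S_ud = 117.3, S_dd = 83.09
Terminal payoffs (K − S): max(-24.6, 0) = 0, max(23.7, 0) = 23.7, max(57.91, 0) = 57.91
Node u (S = 138): continuation = 1/1.01·[0.4571·0.0000 + 0.5429·23.7000] = 12.7383; exercise value = 3.0000 ≤ continuation, so V_u = 12.7383
Node d (S = 97.75): continuation = 1/1.01·[0.4571·23.7000 + 0.5429·57.9125] = 41.8540; exercise value = 43.2500 > continuation, so V_d = 43.2500 (exercise)
Node 0 (S = 115): continuation = 1/1.01·[0.4571·12.7383 + 0.5429·43.2500] = 29.0117; exercise value = 26.0000 ≤ continuation, so V_0 = 29.0117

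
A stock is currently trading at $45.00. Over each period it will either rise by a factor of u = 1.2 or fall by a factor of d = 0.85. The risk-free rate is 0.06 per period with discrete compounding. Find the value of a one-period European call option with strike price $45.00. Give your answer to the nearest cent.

Risk-neutral probability p = (1 + 0.06 − 0.85)/(1.2 − 0.85) = 0.2100/0.3500 = 0.6000
Terminal stock prices: S_u = 54, S_d = 38.25
Terminal payoffs (S − K): max(9, 0) = 9, max(-6.75, 0) = 0
Node 0 (S = 45): V_0 = 1/1.06·[0.6000·9.0000 + 0.4000·0.0000] = 5.0943

$5.09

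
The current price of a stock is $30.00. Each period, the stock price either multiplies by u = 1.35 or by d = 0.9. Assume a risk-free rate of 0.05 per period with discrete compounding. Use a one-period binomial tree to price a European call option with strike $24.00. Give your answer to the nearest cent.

Risk-neutral probability p = (1 + 0.05 − 0.9)/(1.35 − 0.9) = 0.1500/0.4500 = 0.3333
Terminal stock prices: S_u = 40.5, S_d = 27
Terminal payoffs (S − K): max(16.5, 0) = 16.5, max(3, 0) = 3
Node 0 (S = 30): V_0 = 1/1.05·[0.3333·16.5000 + 0.6667·3.0000] = 7.1429

$7.14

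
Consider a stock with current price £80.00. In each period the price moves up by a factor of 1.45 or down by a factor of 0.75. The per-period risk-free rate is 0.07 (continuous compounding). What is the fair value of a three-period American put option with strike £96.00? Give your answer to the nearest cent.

£21.44

Risk-neutral probability p = (e^0.07 − 0.75)/(1.45 − 0.75) = 0.3225/0.7000 = 0.4607
Terminal stock prices: S_uuu = 243.9, S_uud = 126.1, S_udd = 65.25, S_ddd = 33.75
Terminal payoffs (K − S): max(-147.9, 0) = 0, max(-30.15, 0) = 0, max(30.75, 0) = 30.75, max(62.25, 0) = 62.25
Node uu (S = 168.2): continuation = e^(−0.07)·[0.4607·0.0000 + 0.5393·0.0000] = 0.0000; exercise value = 0.0000 ≤ continuation, so V_uu = 0.0000
Node ud (S = 87): continuation = e^(−0.07)·[0.4607·0.0000 + 0.5393·30.7500] = 15.4616; exercise value = 9.0000 ≤ continuation, so V_ud = 15.4616
Node dd (S = 45): continuation = e^(−0.07)·[0.4607·30.7500 + 0.5393·62.2500] = 44.5098; exercise value = 51.0000 > continuation, so V_dd = 51.0000 (exercise)
Node u (S = 116): continuation = e^(−0.07)·[0.4607·0.0000 + 0.5393·15.4616] = 7.7743; exercise value = 0.0000 ≤ continuation, so V_u = 7.7743
Node d (S = 60): continuation = e^(−0.07)·[0.4607·15.4616 + 0.5393·51.0000] = 32.2856; exercise value = 36.0000 > continuation, so V_d = 36.0000 (exercise)
Node 0 (S = 80): continuation = e^(−0.07)·[0.4607·7.7743 + 0.5393·36.0000] = 21.4410; exercise value = 16.0000 ≤ continuation, so V_0 = 21.4410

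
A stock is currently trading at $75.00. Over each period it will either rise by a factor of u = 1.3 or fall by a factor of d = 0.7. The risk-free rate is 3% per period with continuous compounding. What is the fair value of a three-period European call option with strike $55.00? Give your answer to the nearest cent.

$29.36

Risk-neutral probability p = (e^0.03 − 0.7)/(1.3 − 0.7) = 0.3305/0.6000 = 0.5508
Terminal stock prices: S_uuu = 164.8, S_uud = 88.73, S_udd = 47.77, S_ddd = 25.72
Terminal payoffs (S − K): max(109.8, 0) = 109.8, max(33.73, 0) = 33.73, max(-7.225, 0) = 0, max(-29.28, 0) = 0
Node uu (S = 126.8): V_uu = e^(−0.03)·[0.5508·109.7750 + 0.4492·33.7250] = 73.3755
Node ud (S = 68.25): V_ud = e^(−0.03)·[0.5508·33.7250 + 0.4492·0.0000] = 18.0253
Node dd (S = 36.75): V_dd = e^(−0.03)·[0.5508·0.0000 + 0.4492·0.0000] = 0.0000
Node u (S = 97.5): V_u = e^(−0.03)·[0.5508·73.3755 + 0.4492·18.0253] = 47.0762
Node d (S = 52.5): V_d = e^(−0.03)·[0.5508·18.0253 + 0.4492·0.0000] = 9.6342
Node 0 (S = 75): V_0 = e^(−0.03)·[0.5508·47.0762 + 0.4492·9.6342] = 29.3615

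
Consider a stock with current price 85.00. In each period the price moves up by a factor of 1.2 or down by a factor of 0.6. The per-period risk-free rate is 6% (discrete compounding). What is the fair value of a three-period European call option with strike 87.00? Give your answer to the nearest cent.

22.66

Risk-neutral probability p = (1 + 0.06 − 0.6)/(1.2 − 0.6) = 0.4600/0.6000 = 0.7667
Terminal stock prices: S_uuu = 146.9, S_uud = 73.44, S_udd = 36.72, S_ddd = 18.36
Terminal payoffs (S − K): max(59.88, 0) = 59.88, max(-13.56, 0) = 0, max(-50.28, 0) = 0, max(-68.64, 0) = 0
Node uu (S = 122.4): V_uu = 1/1.06·[0.7667·59.8800 + 0.2333·0.0000] = 43.3094
Node ud (S = 61.2): V_ud = 1/1.06·[0.7667·0.0000 + 0.2333·0.0000] = 0.0000
Node dd (S = 30.6): V_dd = 1/1.06·[0.7667·0.0000 + 0.2333·0.0000] = 0.0000
Node u (S = 102): V_u = 1/1.06·[0.7667·43.3094 + 0.2333·0.0000] = 31.3244
Node d (S = 51): V_d = 1/1.06·[0.7667·0.0000 + 0.2333·0.0000] = 0.0000
Node 0 (S = 85): V_0 = 1/1.06·[0.7667·31.3244 + 0.2333·0.0000] = 22.6560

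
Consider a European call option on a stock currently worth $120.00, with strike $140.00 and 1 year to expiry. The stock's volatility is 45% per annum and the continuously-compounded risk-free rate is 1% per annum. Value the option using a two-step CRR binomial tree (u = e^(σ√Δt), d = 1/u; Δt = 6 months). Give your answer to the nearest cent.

$15.80

CRR parameters: u = e^(σ√Δt) = e^(0.45·√0.5) = 1.3746, d = 1/u = 0.7275
Per-period rate: rΔt = 0.01·0.5 = 0.005, so R = e^0.005 = 1.0050
Risk-neutral probability p = (e^0.005 − 0.7275)/(1.3746 − 0.7275) = 0.2776/0.6472 = 0.4289
Terminal stock prices: S_uu = 226.8, S_ud = 120, S_dd = 63.5
Terminal payoffs (S − K): max(86.76, 0) = 86.76, max(-20, 0) = 0, max(-76.5, 0) = 0
Node u (S = 165): V_u = e^(−0.005)·[0.4289·86.7590 + 0.5711·0.0000] = 37.0219
Node d (S = 87.3): V_d = e^(−0.005)·[0.4289·0.0000 + 0.5711·0.0000] = 0.0000
Node 0 (S = 120): V_0 = e^(−0.005)·[0.4289·37.0219 + 0.5711·0.0000] = 15.7980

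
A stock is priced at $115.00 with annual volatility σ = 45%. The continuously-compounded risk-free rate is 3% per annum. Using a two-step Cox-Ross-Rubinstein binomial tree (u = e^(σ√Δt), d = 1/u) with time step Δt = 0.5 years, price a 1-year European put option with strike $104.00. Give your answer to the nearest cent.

CRR parameters: u = e^(σ√Δt) = e^(0.45·√0.5) = 1.3746, d = 1/u = 0.7275
Per-period rate: rΔt = 0.03·0.5 = 0.015, so R = e^0.015 = 1.0151
Risk-neutral probability p = (e^0.015 − 0.7275)/(1.3746 − 0.7275) = 0.2877/0.6472 = 0.4445
Terminal stock prices: S_uu = 217.3, S_ud = 115, S_dd = 60.86
Terminal payoffs (K − S): max(-113.3, 0) = 0, max(-11, 0) = 0, max(43.14, 0) = 43.14
Node u (S = 158.1): V_u = e^(−0.015)·[0.4445·0.0000 + 0.5555·0.0000] = 0.0000
Node d (S = 83.66): V_d = e^(−0.015)·[0.4445·0.0000 + 0.5555·43.1424] = 23.6102
Node 0 (S = 115): V_0 = e^(−0.015)·[0.4445·0.0000 + 0.5555·23.6102] = 12.9210

$12.92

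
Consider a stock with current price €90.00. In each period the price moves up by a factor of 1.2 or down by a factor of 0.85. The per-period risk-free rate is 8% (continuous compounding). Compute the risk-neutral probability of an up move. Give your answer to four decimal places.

p = 0.6665

Risk-neutral probability p = (e^0.08 − 0.85)/(1.2 − 0.85) = 0.2333/0.3500 = 0.6665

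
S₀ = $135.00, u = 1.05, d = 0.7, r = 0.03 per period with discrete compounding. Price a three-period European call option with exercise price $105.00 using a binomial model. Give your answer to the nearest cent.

$39.33

Risk-neutral probability p = (1 + 0.03 − 0.7)/(1.05 − 0.7) = 0.3300/0.3500 = 0.9429
Terminal stock prices: S_uuu = 156.3, S_uud = 104.2, S_udd = 69.46, S_ddd = 46.3
Terminal payoffs (S − K): max(51.28, 0) = 51.28, max(-0.8137, 0) = 0, max(-35.54, 0) = 0, max(-58.7, 0) = 0
Node uu (S = 148.8): V_uu = 1/1.03·[0.9429·51.2794 + 0.0571·0.0000] = 46.9409
Node ud (S = 99.22): V_ud = 1/1.03·[0.9429·0.0000 + 0.0571·0.0000] = 0.0000
Node dd (S = 66.15): V_dd = 1/1.03·[0.9429·0.0000 + 0.0571·0.0000] = 0.0000
Node u (S = 141.8): V_u = 1/1.03·[0.9429·46.9409 + 0.0571·0.0000] = 42.9695
Node d (S = 94.5): V_d = 1/1.03·[0.9429·0.0000 + 0.0571·0.0000] = 0.0000
Node 0 (S = 135): V_0 = 1/1.03·[0.9429·42.9695 + 0.0571·0.0000] = 39.3341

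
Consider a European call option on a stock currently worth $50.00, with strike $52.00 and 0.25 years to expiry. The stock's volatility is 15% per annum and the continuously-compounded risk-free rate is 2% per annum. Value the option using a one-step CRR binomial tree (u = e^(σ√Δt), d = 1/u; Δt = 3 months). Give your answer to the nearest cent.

$0.97

CRR parameters: u = e^(σ√Δt) = e^(0.15·√0.25) = 1.0779, d = 1/u = 0.9277
Per-period rate: rΔt = 0.02·0.25 = 0.005, so R = e^0.005 = 1.0050
Risk-neutral probability p = (e^0.005 − 0.9277)/(1.0779 − 0.9277) = 0.0773/0.1501 = 0.5146
Terminal stock prices: S_u = 53.89, S_d = 46.39
Terminal payoffs (S − K): max(1.894, 0) = 1.894, max(-5.613, 0) = 0
Node 0 (S = 50): V_0 = e^(−0.005)·[0.5146·1.8942 + 0.4854·0.0000] = 0.9700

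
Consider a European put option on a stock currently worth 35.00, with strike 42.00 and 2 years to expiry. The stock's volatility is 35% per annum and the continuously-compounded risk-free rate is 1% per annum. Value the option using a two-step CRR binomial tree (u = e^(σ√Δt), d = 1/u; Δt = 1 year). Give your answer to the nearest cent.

11.27

CRR parameters: u = e^(σ√Δt) = e^(0.35·√1) = 1.4191, d = 1/u = 0.7047
Per-period rate: rΔt = 0.01·1 = 0.01, so R = e^0.01 = 1.0101
Risk-neutral probability p = (e^0.01 − 0.7047)/(1.4191 − 0.7047) = 0.3054/0.7144 = 0.4275
Terminal stock prices: S_uu = 70.48, S_ud = 35, S_dd = 17.38
Terminal payoffs (K − S): max(-28.48, 0) = 0, max(7, 0) = 7, max(24.62, 0) = 24.62
Node u (S = 49.67): V_u = e^(−0.01)·[0.4275·0.0000 + 0.5725·7.0000] = 3.9680
Node d (S = 24.66): V_d = e^(−0.01)·[0.4275·7.0000 + 0.5725·24.6195] = 16.9180
Node 0 (S = 35): V_0 = e^(−0.01)·[0.4275·3.9680 + 0.5725·16.9180] = 11.2692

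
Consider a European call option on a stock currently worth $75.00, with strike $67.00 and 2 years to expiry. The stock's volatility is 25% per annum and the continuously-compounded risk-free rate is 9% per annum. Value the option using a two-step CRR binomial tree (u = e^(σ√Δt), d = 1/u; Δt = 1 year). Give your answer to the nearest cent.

CRR parameters: u = e^(σ√Δt) = e^(0.25·√1) = 1.2840, d = 1/u = 0.7788
Per-period rate: rΔt = 0.09·1 = 0.09, so R = e^0.09 = 1.0942
Risk-neutral probability p = (e^0.09 − 0.7788)/(1.2840 − 0.7788) = 0.3154/0.5052 = 0.6242
Terminal stock prices: S_uu = 123.7, S_ud = 75, S_dd = 45.49
Terminal payoffs (S − K): max(56.65, 0) = 56.65, max(8, 0) = 8, max(-21.51, 0) = 0
Node u (S = 96.3): V_u = e^(−0.09)·[0.6242·56.6541 + 0.3758·8.0000] = 35.0685
Node d (S = 58.41): V_d = e^(−0.09)·[0.6242·8.0000 + 0.3758·0.0000] = 4.5640
Node 0 (S = 75): V_0 = e^(−0.09)·[0.6242·35.0685 + 0.3758·4.5640] = 21.5739

$21.57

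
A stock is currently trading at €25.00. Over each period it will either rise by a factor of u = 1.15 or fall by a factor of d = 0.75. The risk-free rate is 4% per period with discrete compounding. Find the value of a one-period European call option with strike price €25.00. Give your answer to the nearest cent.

Risk-neutral probability p = (1 + 0.04 − 0.75)/(1.15 − 0.75) = 0.2900/0.4000 = 0.7250
Terminal stock prices: S_u = 28.75, S_d = 18.75
Terminal payoffs (S − K): max(3.75, 0) = 3.75, max(-6.25, 0) = 0
Node 0 (S = 25): V_0 = 1/1.04·[0.7250·3.7500 + 0.2750·0.0000] = 2.6142

€2.61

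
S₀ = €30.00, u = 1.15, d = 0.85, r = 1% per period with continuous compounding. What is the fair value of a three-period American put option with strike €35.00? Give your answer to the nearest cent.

Risk-neutral probability p = (e^0.01 − 0.85)/(1.15 − 0.85) = 0.1601/0.3000 = 0.5335
Terminal stock prices: S_uuu = 45.63, S_uud = 33.72, S_udd = 24.93, S_ddd = 18.42
Terminal payoffs (K − S): max(-10.63, 0) = 0, max(1.276, 0) = 1.276, max(10.07, 0) = 10.07, max(16.58, 0) = 16.58
Node uu (S = 39.67): continuation = e^(−0.01)·[0.5335·0.0000 + 0.4665·1.2763] = 0.5894; exercise value = 0.0000 ≤ continuation, so V_uu = 0.5894
Node ud (S = 29.32): continuation = e^(−0.01)·[0.5335·1.2763 + 0.4665·10.0738] = 5.3267; exercise value = 5.6750 > continuation, so V_ud = 5.6750 (exercise)
Node dd (S = 21.67): continuation = e^(−0.01)·[0.5335·10.0738 + 0.4665·16.5763] = 12.9767; exercise value = 13.3250 > continuation, so V_dd = 13.3250 (exercise)
Node u (S = 34.5): continuation = e^(−0.01)·[0.5335·0.5894 + 0.4665·5.6750] = 2.9324; exercise value = 0.5000 ≤ continuation, so V_u = 2.9324
Node d (S = 25.5): continuation = e^(−0.01)·[0.5335·5.6750 + 0.4665·13.3250] = 9.1517; exercise value = 9.5000 > continuation, so V_d = 9.5000 (exercise)
Node 0 (S = 30): continuation = e^(−0.01)·[0.5335·2.9324 + 0.4665·9.5000] = 5.9365; exercise value = 5.0000 ≤ continuation, so V_0 = 5.9365

€5.94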